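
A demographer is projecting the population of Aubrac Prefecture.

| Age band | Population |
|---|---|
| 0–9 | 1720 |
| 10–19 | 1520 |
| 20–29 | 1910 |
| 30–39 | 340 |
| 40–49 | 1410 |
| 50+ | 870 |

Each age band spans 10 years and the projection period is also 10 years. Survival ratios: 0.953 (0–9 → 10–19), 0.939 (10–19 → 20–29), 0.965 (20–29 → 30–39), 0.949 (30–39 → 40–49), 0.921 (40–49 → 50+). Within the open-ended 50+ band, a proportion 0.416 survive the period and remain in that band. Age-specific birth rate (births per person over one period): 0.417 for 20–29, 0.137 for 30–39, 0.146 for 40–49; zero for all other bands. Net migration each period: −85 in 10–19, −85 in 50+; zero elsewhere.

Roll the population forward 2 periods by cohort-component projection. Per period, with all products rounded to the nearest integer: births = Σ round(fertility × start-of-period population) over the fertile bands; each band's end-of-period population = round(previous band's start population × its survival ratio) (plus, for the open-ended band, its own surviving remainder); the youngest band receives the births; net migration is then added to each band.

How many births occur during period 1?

1049

— Period 1 —
Births: 1910 × 0.417 = 796, 340 × 0.137 = 47, 1410 × 0.146 = 206 — total 1049
10–19: 1720 × 0.953 = 1639
20–29: 1520 × 0.939 = 1427
30–39: 1910 × 0.965 = 1843
40–49: 340 × 0.949 = 323
50+: 1410 × 0.921 + 870 × 0.416 = 1299 + 362 = 1661
Net migration: 10–19 − 85 → 1554; 50+ − 85 → 1576
→ [1049, 1554, 1427, 1843, 323, 1576]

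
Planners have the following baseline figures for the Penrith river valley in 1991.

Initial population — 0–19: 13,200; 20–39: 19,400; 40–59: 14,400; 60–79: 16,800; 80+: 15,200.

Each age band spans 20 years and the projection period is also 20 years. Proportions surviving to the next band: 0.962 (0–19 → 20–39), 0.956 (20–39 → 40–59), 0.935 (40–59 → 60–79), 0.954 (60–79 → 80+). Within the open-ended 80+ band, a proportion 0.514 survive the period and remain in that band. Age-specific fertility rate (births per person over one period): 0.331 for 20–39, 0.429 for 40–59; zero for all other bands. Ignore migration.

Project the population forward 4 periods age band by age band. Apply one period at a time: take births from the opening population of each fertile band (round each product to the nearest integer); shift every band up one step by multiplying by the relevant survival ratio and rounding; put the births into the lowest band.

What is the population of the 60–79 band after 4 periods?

10834

Numbering the groups 1..5 from youngest to oldest:
[period 1]
Births: 19400 × 0.331 = 6421 ; 14400 × 0.429 = 6178 → total 12599
Group 2: 13200 × 0.962 = 12698
Group 3: 19400 × 0.956 = 18546
Group 4: 14400 × 0.935 = 13464
Group 5: 16800 × 0.954 + 15200 × 0.514 = 16027 + 7813 = 23840
End of period: [12599, 12698, 18546, 13464, 23840]
[period 2]
Births: 12698 × 0.331 = 4203 ; 18546 × 0.429 = 7956 → total 12159
Group 2: 12599 × 0.962 = 12120
Group 3: 12698 × 0.956 = 12139
Group 4: 18546 × 0.935 = 17341
Group 5: 13464 × 0.954 + 23840 × 0.514 = 12845 + 12254 = 25099
End of period: [12159, 12120, 12139, 17341, 25099]
[period 3]
Births: 12120 × 0.331 = 4012 ; 12139 × 0.429 = 5208 → total 9220
Group 2: 12159 × 0.962 = 11697
Group 3: 12120 × 0.956 = 11587
Group 4: 12139 × 0.935 = 11350
Group 5: 17341 × 0.954 + 25099 × 0.514 = 16543 + 12901 = 29444
End of period: [9220, 11697, 11587, 11350, 29444]
[period 4]
Births: 11697 × 0.331 = 3872 ; 11587 × 0.429 = 4971 → total 8843
Group 2: 9220 × 0.962 = 8870
Group 3: 11697 × 0.956 = 11182
Group 4: 11587 × 0.935 = 10834
Group 5: 11350 × 0.954 + 29444 × 0.514 = 10828 + 15134 = 25962
End of period: [8843, 8870, 11182, 10834, 25962]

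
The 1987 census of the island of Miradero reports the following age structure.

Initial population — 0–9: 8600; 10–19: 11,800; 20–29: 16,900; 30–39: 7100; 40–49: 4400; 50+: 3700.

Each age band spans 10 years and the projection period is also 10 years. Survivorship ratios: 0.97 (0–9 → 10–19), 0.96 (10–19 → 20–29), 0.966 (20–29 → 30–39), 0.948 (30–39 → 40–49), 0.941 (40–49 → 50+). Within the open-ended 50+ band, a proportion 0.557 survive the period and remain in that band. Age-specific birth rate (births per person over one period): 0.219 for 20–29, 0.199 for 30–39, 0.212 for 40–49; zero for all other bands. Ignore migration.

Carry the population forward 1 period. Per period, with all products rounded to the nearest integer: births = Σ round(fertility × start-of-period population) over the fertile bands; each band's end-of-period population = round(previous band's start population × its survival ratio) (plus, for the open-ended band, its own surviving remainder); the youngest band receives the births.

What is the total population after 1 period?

54974

(Bands numbered youngest = 1 to oldest = 6.)
Period 1:
Births: 16900 × 0.219 = 3701 ; 7100 × 0.199 = 1413 ; 4400 × 0.212 = 933 → total 6047
Band 2: 8600 × 0.97 = 8342
Band 3: 11800 × 0.96 = 11328
Band 4: 16900 × 0.966 = 16325
Band 5: 7100 × 0.948 = 6731
Band 6: 4400 × 0.941 + 3700 × 0.557 = 4140 + 2061 = 6201
Population now: 0–9=6047, 10–19=8342, 20–29=11328, 30–39=16325, 40–49=6731, 50+=6201
Total after period 1: 6047 + 8342 + 11328 + 16325 + 6731 + 6201 = 54974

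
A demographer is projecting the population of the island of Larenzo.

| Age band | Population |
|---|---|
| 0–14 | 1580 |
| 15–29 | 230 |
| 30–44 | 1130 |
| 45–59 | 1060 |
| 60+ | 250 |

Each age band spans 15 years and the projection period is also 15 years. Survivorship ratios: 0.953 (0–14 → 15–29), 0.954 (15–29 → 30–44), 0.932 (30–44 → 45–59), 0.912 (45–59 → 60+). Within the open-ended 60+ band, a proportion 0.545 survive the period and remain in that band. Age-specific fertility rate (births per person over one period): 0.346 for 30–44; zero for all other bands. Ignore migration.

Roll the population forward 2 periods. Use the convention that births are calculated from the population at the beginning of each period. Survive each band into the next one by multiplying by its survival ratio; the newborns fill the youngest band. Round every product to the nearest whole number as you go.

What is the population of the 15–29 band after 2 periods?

Call the bands 1 to 5, youngest first.
After projecting period 1:
Births: 1130 × 0.346 = 391
Band 2: 1580 × 0.953 = 1506
Band 3: 230 × 0.954 = 219
Band 4: 1130 × 0.932 = 1053
Band 5: 1060 × 0.912 + 250 × 0.545 = 967 + 136 = 1103
→ [391, 1506, 219, 1053, 1103]
After projecting period 2:
Births: 219 × 0.346 = 76
Band 2: 391 × 0.953 = 373
Band 3: 1506 × 0.954 = 1437
Band 4: 219 × 0.932 = 204
Band 5: 1053 × 0.912 + 1103 × 0.545 = 960 + 601 = 1561
→ [76, 373, 1437, 204, 1561]

373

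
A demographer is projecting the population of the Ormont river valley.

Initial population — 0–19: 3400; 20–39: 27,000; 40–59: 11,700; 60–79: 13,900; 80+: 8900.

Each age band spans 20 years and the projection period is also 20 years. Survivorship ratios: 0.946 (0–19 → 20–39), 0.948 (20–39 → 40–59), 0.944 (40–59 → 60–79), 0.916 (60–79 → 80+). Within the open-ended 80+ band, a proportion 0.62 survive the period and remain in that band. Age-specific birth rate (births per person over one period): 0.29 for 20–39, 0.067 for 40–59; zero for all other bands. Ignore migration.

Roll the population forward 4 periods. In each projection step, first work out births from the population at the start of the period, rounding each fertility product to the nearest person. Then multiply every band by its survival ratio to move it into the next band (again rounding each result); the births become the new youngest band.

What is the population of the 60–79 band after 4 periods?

Numbering the groups 1..5 from youngest to oldest:
After projecting period 1:
Births: 27000 × 0.29 = 7830 ; 11700 × 0.067 = 784 → 8614
Group 2: 3400 × 0.946 = 3216
Group 3: 27000 × 0.948 = 25596
Group 4: 11700 × 0.944 = 11045
Group 5: 13900 × 0.916 + 8900 × 0.62 = 12732 + 5518 = 18250
Giving 8614 / 3216 / 25596 / 11045 / 18250.
After projecting period 2:
Births: 3216 × 0.29 = 933 ; 25596 × 0.067 = 1715 → 2648
Group 2: 8614 × 0.946 = 8149
Group 3: 3216 × 0.948 = 3049
Group 4: 25596 × 0.944 = 24163
Group 5: 11045 × 0.916 + 18250 × 0.62 = 10117 + 11315 = 21432
Giving 2648 / 8149 / 3049 / 24163 / 21432.
After projecting period 3:
Births: 8149 × 0.29 = 2363 ; 3049 × 0.067 = 204 → 2567
Group 2: 2648 × 0.946 = 2505
Group 3: 8149 × 0.948 = 7725
Group 4: 3049 × 0.944 = 2878
Group 5: 24163 × 0.916 + 21432 × 0.62 = 22133 + 13288 = 35421
Giving 2567 / 2505 / 7725 / 2878 / 35421.
After projecting period 4:
Births: 2505 × 0.29 = 726 ; 7725 × 0.067 = 518 → 1244
Group 2: 2567 × 0.946 = 2428
Group 3: 2505 × 0.948 = 2375
Group 4: 7725 × 0.944 = 7292
Group 5: 2878 × 0.916 + 35421 × 0.62 = 2636 + 21961 = 24597
Giving 1244 / 2428 / 2375 / 7292 / 24597.

7292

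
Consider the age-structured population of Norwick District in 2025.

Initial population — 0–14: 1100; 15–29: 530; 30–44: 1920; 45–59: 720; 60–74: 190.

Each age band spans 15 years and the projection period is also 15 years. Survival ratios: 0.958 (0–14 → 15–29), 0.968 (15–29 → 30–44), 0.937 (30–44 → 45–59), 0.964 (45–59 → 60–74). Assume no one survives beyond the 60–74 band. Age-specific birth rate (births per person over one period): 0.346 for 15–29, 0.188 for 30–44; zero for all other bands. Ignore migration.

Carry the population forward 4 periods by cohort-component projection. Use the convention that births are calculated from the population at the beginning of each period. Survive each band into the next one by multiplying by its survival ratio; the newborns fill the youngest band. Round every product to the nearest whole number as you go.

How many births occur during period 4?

Period 1:
Births: 530 × 0.346 = 183 ; 1920 × 0.188 = 361 → 544
15–29: 1100 × 0.958 = 1054
30–44: 530 × 0.968 = 513
45–59: 1920 × 0.937 = 1799
60–74: 720 × 0.964 = 694
End of period: [544, 1054, 513, 1799, 694]
Period 2:
Births: 1054 × 0.346 = 365 ; 513 × 0.188 = 96 → 461
15–29: 544 × 0.958 = 521
30–44: 1054 × 0.968 = 1020
45–59: 513 × 0.937 = 481
60–74: 1799 × 0.964 = 1734
End of period: [461, 521, 1020, 481, 1734]
Period 3:
Births: 521 × 0.346 = 180 ; 1020 × 0.188 = 192 → 372
15–29: 461 × 0.958 = 442
30–44: 521 × 0.968 = 504
45–59: 1020 × 0.937 = 956
60–74: 481 × 0.964 = 464
End of period: [372, 442, 504, 956, 464]
Period 4:
Births: 442 × 0.346 = 153 ; 504 × 0.188 = 95 → 248
15–29: 372 × 0.958 = 356
30–44: 442 × 0.968 = 428
45–59: 504 × 0.937 = 472
60–74: 956 × 0.964 = 922
End of period: [248, 356, 428, 472, 922]

248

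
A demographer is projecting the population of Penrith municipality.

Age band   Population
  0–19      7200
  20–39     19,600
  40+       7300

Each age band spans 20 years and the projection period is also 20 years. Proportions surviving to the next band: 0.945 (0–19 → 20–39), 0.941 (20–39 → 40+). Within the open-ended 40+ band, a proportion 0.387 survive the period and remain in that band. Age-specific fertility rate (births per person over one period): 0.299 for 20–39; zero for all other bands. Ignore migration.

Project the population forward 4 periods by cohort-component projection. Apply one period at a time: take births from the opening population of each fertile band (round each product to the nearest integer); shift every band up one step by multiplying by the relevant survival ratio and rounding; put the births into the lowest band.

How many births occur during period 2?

2034

— Period 1 —
Births: 19600 × 0.299 = 5860
20–39: 7200 × 0.945 = 6804
40+: 19600 × 0.941 + 7300 × 0.387 = 18444 + 2825 = 21269
Giving 5860 / 6804 / 21269.
— Period 2 —
Births: 6804 × 0.299 = 2034
20–39: 5860 × 0.945 = 5538
40+: 6804 × 0.941 + 21269 × 0.387 = 6403 + 8231 = 14634
Giving 2034 / 5538 / 14634.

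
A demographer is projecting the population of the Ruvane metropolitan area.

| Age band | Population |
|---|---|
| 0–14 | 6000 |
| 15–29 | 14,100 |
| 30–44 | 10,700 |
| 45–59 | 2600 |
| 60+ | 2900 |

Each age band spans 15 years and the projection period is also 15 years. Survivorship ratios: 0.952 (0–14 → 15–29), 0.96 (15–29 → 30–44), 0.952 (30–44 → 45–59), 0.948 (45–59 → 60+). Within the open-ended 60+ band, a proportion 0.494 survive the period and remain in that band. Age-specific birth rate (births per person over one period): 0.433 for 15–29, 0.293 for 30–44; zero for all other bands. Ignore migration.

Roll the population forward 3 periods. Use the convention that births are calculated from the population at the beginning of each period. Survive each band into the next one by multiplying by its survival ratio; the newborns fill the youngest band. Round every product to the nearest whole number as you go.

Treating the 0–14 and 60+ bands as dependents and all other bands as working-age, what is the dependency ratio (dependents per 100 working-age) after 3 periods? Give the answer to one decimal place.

118.0

Numbering the groups 1..5 from youngest to oldest:
— Period 1 —
Births: 14100 × 0.433 = 6105  |  10700 × 0.293 = 3135 — total 9240
Group 2: 6000 × 0.952 = 5712
Group 3: 14100 × 0.96 = 13536
Group 4: 10700 × 0.952 = 10186
Group 5: 2600 × 0.948 + 2900 × 0.494 = 2465 + 1433 = 3898
End of period: [9240, 5712, 13536, 10186, 3898]
— Period 2 —
Births: 5712 × 0.433 = 2473  |  13536 × 0.293 = 3966 — total 6439
Group 2: 9240 × 0.952 = 8796
Group 3: 5712 × 0.96 = 5484
Group 4: 13536 × 0.952 = 12886
Group 5: 10186 × 0.948 + 3898 × 0.494 = 9656 + 1926 = 11582
End of period: [6439, 8796, 5484, 12886, 11582]
— Period 3 —
Births: 8796 × 0.433 = 3809  |  5484 × 0.293 = 1607 — total 5416
Group 2: 6439 × 0.952 = 6130
Group 3: 8796 × 0.96 = 8444
Group 4: 5484 × 0.952 = 5221
Group 5: 12886 × 0.948 + 11582 × 0.494 = 12216 + 5722 = 17938
End of period: [5416, 6130, 8444, 5221, 17938]
Dependents (band 0–14 + band 60+) = 5416 + 17938 = 23354; working-age = 19795; ratio = 23354/19795 × 100 = 118.0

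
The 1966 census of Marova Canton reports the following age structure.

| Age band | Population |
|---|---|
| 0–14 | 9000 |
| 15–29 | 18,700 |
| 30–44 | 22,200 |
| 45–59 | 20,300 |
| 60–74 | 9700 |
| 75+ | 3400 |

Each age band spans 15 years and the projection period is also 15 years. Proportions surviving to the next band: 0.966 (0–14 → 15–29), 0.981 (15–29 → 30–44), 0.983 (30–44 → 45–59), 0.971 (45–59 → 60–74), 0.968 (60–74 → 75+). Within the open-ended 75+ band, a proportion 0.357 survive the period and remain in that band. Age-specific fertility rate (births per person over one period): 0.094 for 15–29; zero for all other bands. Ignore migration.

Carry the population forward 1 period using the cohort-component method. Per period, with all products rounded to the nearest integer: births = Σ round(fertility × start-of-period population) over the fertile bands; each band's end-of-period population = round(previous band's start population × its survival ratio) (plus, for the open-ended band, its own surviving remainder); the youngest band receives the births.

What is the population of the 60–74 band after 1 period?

19711

Call the groups 1 to 6, youngest first.
After projecting period 1:
Births: 18700 × 0.094 = 1758
Group 2: 9000 × 0.966 = 8694
Group 3: 18700 × 0.981 = 18345
Group 4: 22200 × 0.983 = 21823
Group 5: 20300 × 0.971 = 19711
Group 6: 9700 × 0.968 + 3400 × 0.357 = 9390 + 1214 = 10604
Population now: 0–14=1758, 15–29=8694, 30–44=18345, 45–59=21823, 60–74=19711, 75+=10604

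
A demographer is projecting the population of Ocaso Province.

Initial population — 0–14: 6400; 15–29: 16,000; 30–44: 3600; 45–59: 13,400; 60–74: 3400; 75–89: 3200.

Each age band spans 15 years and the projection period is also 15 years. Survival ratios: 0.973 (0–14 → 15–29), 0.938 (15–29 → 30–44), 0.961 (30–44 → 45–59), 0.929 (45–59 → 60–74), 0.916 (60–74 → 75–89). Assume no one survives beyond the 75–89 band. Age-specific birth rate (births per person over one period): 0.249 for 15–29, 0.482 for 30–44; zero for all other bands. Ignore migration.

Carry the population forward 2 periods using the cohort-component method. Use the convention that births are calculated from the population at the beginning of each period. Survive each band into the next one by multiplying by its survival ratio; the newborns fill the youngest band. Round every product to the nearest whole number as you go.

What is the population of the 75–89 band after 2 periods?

11403

— Period 1 —
Births: 16000 × 0.249 = 3984 ; 3600 × 0.482 = 1735 — total 5719
15–29: 6400 × 0.973 = 6227
30–44: 16000 × 0.938 = 15008
45–59: 3600 × 0.961 = 3460
60–74: 13400 × 0.929 = 12449
75–89: 3400 × 0.916 = 3114
Population now: 0–14=5719, 15–29=6227, 30–44=15008, 45–59=3460, 60–74=12449, 75–89=3114
— Period 2 —
Births: 6227 × 0.249 = 1551 ; 15008 × 0.482 = 7234 — total 8785
15–29: 5719 × 0.973 = 5565
30–44: 6227 × 0.938 = 5841
45–59: 15008 × 0.961 = 14423
60–74: 3460 × 0.929 = 3214
75–89: 12449 × 0.916 = 11403
Population now: 0–14=8785, 15–29=5565, 30–44=5841, 45–59=14423, 60–74=3214, 75–89=11403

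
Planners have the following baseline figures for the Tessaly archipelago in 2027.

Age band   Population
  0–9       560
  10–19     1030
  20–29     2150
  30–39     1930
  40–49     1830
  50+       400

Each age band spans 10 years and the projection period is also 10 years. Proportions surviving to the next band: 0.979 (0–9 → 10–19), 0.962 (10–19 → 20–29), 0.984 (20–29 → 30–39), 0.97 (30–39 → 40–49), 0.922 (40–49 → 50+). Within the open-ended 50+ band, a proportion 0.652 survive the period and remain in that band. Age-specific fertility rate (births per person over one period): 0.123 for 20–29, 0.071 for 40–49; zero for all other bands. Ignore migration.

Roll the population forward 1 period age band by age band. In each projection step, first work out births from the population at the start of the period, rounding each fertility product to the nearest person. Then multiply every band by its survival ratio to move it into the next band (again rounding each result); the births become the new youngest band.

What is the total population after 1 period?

Let group 1 be 0–9 through group 6 = 50+.
[period 1]
Births: 2150 × 0.123 = 264 ; 1830 × 0.071 = 130 — total 394
Group 2: 560 × 0.979 = 548
Group 3: 1030 × 0.962 = 991
Group 4: 2150 × 0.984 = 2116
Group 5: 1930 × 0.97 = 1872
Group 6: 1830 × 0.922 + 400 × 0.652 = 1687 + 261 = 1948
Giving 394 / 548 / 991 / 2116 / 1872 / 1948.
Total after period 1: 394 + 548 + 991 + 2116 + 1872 + 1948 = 7869

7869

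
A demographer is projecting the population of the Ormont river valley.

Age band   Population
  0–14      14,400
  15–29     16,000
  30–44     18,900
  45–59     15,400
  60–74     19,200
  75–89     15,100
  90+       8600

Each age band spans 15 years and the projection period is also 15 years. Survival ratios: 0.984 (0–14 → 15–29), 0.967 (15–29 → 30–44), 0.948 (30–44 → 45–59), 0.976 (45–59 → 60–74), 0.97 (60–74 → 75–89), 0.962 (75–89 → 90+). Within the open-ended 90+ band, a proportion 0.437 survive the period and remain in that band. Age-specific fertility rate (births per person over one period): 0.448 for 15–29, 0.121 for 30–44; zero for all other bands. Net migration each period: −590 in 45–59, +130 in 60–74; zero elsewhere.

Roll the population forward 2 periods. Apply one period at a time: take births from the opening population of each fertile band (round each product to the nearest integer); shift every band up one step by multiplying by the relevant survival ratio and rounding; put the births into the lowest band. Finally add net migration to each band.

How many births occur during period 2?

8220

(Bands numbered youngest = 1 to oldest = 7.)
After projecting period 1:
Births: 16000 × 0.448 = 7168  |  18900 × 0.121 = 2287 ⇒ total 9455
Band 2: 14400 × 0.984 = 14170
Band 3: 16000 × 0.967 = 15472
Band 4: 18900 × 0.948 = 17917
Band 5: 15400 × 0.976 = 15030
Band 6: 19200 × 0.97 = 18624
Band 7: 15100 × 0.962 + 8600 × 0.437 = 14526 + 3758 = 18284
Net migration: Band 4 − 590 → 17327; Band 5 + 130 → 15160
Giving 9455 / 14170 / 15472 / 17327 / 15160 / 18624 / 18284.
After projecting period 2:
Births: 14170 × 0.448 = 6348  |  15472 × 0.121 = 1872 ⇒ total 8220
Band 2: 9455 × 0.984 = 9304
Band 3: 14170 × 0.967 = 13702
Band 4: 15472 × 0.948 = 14667
Band 5: 17327 × 0.976 = 16911
Band 6: 15160 × 0.97 = 14705
Band 7: 18624 × 0.962 + 18284 × 0.437 = 17916 + 7990 = 25906
Net migration: Band 4 − 590 → 14077; Band 5 + 130 → 17041
Giving 8220 / 9304 / 13702 / 14077 / 17041 / 14705 / 25906.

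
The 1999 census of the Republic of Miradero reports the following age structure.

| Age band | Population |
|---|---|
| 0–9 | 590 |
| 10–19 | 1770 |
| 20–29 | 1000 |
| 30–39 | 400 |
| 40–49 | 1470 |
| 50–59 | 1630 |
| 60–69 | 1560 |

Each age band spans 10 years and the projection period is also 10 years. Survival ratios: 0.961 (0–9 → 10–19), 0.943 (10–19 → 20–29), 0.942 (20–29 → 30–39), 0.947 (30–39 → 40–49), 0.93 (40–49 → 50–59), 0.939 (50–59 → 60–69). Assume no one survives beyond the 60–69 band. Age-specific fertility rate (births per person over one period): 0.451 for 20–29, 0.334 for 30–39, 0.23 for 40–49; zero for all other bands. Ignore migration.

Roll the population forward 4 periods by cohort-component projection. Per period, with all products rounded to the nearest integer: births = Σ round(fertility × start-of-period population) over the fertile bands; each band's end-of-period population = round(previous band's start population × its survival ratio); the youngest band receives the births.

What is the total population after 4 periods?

[period 1]
Births: 1000 * 0.451 = 451 ; 400 * 0.334 = 134 ; 1470 * 0.23 = 338 ⇒ total 923
10–19: 590 * 0.961 = 567
20–29: 1770 * 0.943 = 1669
30–39: 1000 * 0.942 = 942
40–49: 400 * 0.947 = 379
50–59: 1470 * 0.93 = 1367
60–69: 1630 * 0.939 = 1531
Giving 923 / 567 / 1669 / 942 / 379 / 1367 / 1531.
[period 2]
Births: 1669 * 0.451 = 753 ; 942 * 0.334 = 315 ; 379 * 0.23 = 87 ⇒ total 1155
10–19: 923 * 0.961 = 887
20–29: 567 * 0.943 = 535
30–39: 1669 * 0.942 = 1572
40–49: 942 * 0.947 = 892
50–59: 379 * 0.93 = 352
60–69: 1367 * 0.939 = 1284
Giving 1155 / 887 / 535 / 1572 / 892 / 352 / 1284.
[period 3]
Births: 535 * 0.451 = 241 ; 1572 * 0.334 = 525 ; 892 * 0.23 = 205 ⇒ total 971
10–19: 1155 * 0.961 = 1110
20–29: 887 * 0.943 = 836
30–39: 535 * 0.942 = 504
40–49: 1572 * 0.947 = 1489
50–59: 892 * 0.93 = 830
60–69: 352 * 0.939 = 331
Giving 971 / 1110 / 836 / 504 / 1489 / 830 / 331.
[period 4]
Births: 836 * 0.451 = 377 ; 504 * 0.334 = 168 ; 1489 * 0.23 = 342 ⇒ total 887
10–19: 971 * 0.961 = 933
20–29: 1110 * 0.943 = 1047
30–39: 836 * 0.942 = 788
40–49: 504 * 0.947 = 477
50–59: 1489 * 0.93 = 1385
60–69: 830 * 0.939 = 779
Giving 887 / 933 / 1047 / 788 / 477 / 1385 / 779.
Total after period 4: 887 + 933 + 1047 + 788 + 477 + 1385 + 779 = 6296

6296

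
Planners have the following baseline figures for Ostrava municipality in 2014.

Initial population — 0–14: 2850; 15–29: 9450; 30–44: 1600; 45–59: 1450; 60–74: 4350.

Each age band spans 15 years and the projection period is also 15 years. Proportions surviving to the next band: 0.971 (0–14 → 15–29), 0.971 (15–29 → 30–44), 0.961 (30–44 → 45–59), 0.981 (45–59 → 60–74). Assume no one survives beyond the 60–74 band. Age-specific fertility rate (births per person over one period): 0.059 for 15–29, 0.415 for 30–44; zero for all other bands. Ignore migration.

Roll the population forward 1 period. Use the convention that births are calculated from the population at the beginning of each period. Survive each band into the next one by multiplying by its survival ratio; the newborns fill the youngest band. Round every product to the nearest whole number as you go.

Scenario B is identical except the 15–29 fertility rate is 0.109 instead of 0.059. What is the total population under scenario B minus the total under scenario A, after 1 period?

Period 1.
Births: 9450 * 0.059 = 558, 1600 * 0.415 = 664 → total 1222
15–29: 2850 * 0.971 = 2767
30–44: 9450 * 0.971 = 9176
45–59: 1600 * 0.961 = 1538
60–74: 1450 * 0.981 = 1422
Population now: 0–14=1222, 15–29=2767, 30–44=9176, 45–59=1538, 60–74=1422
Scenario A total after 1 period: 16125
Scenario B projection —
Period 1.
Births: 9450 * 0.109 = 1030, 1600 * 0.415 = 664 → total 1694
15–29: 2850 * 0.971 = 2767
30–44: 9450 * 0.971 = 9176
45–59: 1600 * 0.961 = 1538
60–74: 1450 * 0.981 = 1422
Population now: 0–14=1694, 15–29=2767, 30–44=9176, 45–59=1538, 60–74=1422
Scenario B total after 1 period: 16597
Difference B − A = 16597 − 16125 = 472

472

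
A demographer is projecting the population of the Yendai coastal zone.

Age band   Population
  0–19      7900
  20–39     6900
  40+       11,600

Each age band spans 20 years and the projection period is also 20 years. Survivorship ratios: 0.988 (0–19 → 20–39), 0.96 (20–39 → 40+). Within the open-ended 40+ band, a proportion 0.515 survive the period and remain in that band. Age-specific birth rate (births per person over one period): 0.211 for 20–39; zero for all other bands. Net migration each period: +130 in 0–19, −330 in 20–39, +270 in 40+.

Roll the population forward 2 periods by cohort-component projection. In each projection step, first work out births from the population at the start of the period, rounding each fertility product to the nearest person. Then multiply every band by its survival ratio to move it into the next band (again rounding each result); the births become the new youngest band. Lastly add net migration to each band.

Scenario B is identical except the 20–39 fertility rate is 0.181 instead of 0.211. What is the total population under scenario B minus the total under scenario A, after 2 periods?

Period 1.
Births: 6900 * 0.211 = 1456
20–39: 7900 * 0.988 = 7805
40+: 6900 * 0.96 + 11600 * 0.515 = 6624 + 5974 = 12598
Net migration: 0–19 + 130 → 1586; 20–39 − 330 → 7475; 40+ + 270 → 12868
Giving 1586 / 7475 / 12868.
Period 2.
Births: 7475 * 0.211 = 1577
20–39: 1586 * 0.988 = 1567
40+: 7475 * 0.96 + 12868 * 0.515 = 7176 + 6627 = 13803
Net migration: 0–19 + 130 → 1707; 20–39 − 330 → 1237; 40+ + 270 → 14073
Giving 1707 / 1237 / 14073.
Scenario A total after 2 periods: 17017
Scenario B projection —
Period 1.
Births: 6900 * 0.181 = 1249
20–39: 7900 * 0.988 = 7805
40+: 6900 * 0.96 + 11600 * 0.515 = 6624 + 5974 = 12598
Net migration: 0–19 + 130 → 1379; 20–39 − 330 → 7475; 40+ + 270 → 12868
Giving 1379 / 7475 / 12868.
Period 2.
Births: 7475 * 0.181 = 1353
20–39: 1379 * 0.988 = 1362
40+: 7475 * 0.96 + 12868 * 0.515 = 7176 + 6627 = 13803
Net migration: 0–19 + 130 → 1483; 20–39 − 330 → 1032; 40+ + 270 → 14073
Giving 1483 / 1032 / 14073.
Scenario B total after 2 periods: 16588
Difference B − A = 16588 − 17017 = -429

-429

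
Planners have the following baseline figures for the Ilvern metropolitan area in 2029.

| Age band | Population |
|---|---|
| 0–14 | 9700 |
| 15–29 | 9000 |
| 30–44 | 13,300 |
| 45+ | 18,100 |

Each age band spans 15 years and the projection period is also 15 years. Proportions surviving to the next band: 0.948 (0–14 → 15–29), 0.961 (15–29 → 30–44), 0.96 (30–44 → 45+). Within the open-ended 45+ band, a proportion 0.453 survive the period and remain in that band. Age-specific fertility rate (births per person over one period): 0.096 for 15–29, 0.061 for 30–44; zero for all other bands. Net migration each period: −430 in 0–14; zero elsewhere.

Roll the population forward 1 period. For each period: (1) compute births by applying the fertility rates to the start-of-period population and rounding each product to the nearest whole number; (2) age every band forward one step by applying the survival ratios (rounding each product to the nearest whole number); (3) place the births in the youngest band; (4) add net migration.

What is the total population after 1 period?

40057

[period 1]
Births: 9000 * 0.096 = 864, 13300 * 0.061 = 811 — total 1675
15–29: 9700 * 0.948 = 9196
30–44: 9000 * 0.961 = 8649
45+: 13300 * 0.96 + 18100 * 0.453 = 12768 + 8199 = 20967
Net migration: 0–14 − 430 → 1245
Population now: 0–14=1245, 15–29=9196, 30–44=8649, 45+=20967
Total after period 1: 1245 + 9196 + 8649 + 20967 = 40057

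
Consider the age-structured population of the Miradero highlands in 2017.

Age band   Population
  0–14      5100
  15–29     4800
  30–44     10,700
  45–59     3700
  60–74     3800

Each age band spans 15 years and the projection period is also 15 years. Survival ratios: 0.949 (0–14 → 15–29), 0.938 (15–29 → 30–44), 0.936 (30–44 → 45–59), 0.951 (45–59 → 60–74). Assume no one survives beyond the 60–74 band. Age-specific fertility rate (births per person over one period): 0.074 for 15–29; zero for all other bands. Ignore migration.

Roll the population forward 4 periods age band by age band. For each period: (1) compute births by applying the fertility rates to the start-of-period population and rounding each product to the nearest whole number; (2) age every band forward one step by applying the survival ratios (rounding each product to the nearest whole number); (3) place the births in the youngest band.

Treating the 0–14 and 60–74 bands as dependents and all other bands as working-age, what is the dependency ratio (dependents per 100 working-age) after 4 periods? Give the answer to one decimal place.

Call the bands 1 to 5, youngest first.
After projecting period 1:
Births: 4800 × 0.074 = 355
Band 2: 5100 × 0.949 = 4840
Band 3: 4800 × 0.938 = 4502
Band 4: 10700 × 0.936 = 10015
Band 5: 3700 × 0.951 = 3519
→ [355, 4840, 4502, 10015, 3519]
After projecting period 2:
Births: 4840 × 0.074 = 358
Band 2: 355 × 0.949 = 337
Band 3: 4840 × 0.938 = 4540
Band 4: 4502 × 0.936 = 4214
Band 5: 10015 × 0.951 = 9524
→ [358, 337, 4540, 4214, 9524]
After projecting period 3:
Births: 337 × 0.074 = 25
Band 2: 358 × 0.949 = 340
Band 3: 337 × 0.938 = 316
Band 4: 4540 × 0.936 = 4249
Band 5: 4214 × 0.951 = 4008
→ [25, 340, 316, 4249, 4008]
After projecting period 4:
Births: 340 × 0.074 = 25
Band 2: 25 × 0.949 = 24
Band 3: 340 × 0.938 = 319
Band 4: 316 × 0.936 = 296
Band 5: 4249 × 0.951 = 4041
→ [25, 24, 319, 296, 4041]
Dependents (band 0–14 + band 60–74) = 25 + 4041 = 4066; working-age = 639; ratio = 4066/639 × 100 = 636.3

636.3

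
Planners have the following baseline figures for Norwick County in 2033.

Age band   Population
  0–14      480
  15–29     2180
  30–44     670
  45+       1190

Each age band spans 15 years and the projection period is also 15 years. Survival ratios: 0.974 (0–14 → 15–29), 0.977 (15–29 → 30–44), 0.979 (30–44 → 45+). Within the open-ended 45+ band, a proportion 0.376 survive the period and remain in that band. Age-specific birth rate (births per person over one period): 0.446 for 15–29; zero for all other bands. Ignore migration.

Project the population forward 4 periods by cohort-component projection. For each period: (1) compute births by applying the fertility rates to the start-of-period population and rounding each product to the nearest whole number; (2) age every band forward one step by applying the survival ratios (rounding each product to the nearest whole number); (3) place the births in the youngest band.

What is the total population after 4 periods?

Let group 1 be 0–14 through group 4 = 45+.
After projecting period 1:
Births: 2180 × 0.446 = 972
Group 2: 480 × 0.974 = 468
Group 3: 2180 × 0.977 = 2130
Group 4: 670 × 0.979 + 1190 × 0.376 = 656 + 447 = 1103
Giving 972 / 468 / 2130 / 1103.
After projecting period 2:
Births: 468 × 0.446 = 209
Group 2: 972 × 0.974 = 947
Group 3: 468 × 0.977 = 457
Group 4: 2130 × 0.979 + 1103 × 0.376 = 2085 + 415 = 2500
Giving 209 / 947 / 457 / 2500.
After projecting period 3:
Births: 947 × 0.446 = 422
Group 2: 209 × 0.974 = 204
Group 3: 947 × 0.977 = 925
Group 4: 457 × 0.979 + 2500 × 0.376 = 447 + 940 = 1387
Giving 422 / 204 / 925 / 1387.
After projecting period 4:
Births: 204 × 0.446 = 91
Group 2: 422 × 0.974 = 411
Group 3: 204 × 0.977 = 199
Group 4: 925 × 0.979 + 1387 × 0.376 = 906 + 522 = 1428
Giving 91 / 411 / 199 / 1428.
Total after period 4: 91 + 411 + 199 + 1428 = 2129

2129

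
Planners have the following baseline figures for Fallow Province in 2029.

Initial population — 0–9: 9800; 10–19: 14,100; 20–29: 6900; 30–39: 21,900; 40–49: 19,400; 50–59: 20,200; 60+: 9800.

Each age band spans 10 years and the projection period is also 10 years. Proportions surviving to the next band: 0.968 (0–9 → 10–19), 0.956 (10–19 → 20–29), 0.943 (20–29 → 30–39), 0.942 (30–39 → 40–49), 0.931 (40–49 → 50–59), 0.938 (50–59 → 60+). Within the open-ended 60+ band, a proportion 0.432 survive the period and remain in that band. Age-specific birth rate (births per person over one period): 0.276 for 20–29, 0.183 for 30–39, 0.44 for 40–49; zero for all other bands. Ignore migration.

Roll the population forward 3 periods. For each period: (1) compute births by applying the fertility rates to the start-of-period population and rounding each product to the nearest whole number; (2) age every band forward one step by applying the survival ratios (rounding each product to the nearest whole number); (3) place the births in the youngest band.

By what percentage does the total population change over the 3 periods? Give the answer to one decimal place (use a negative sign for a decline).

Period 1.
Births: 6900 × 0.276 = 1904, 21900 × 0.183 = 4008, 19400 × 0.44 = 8536 ⇒ total 14448
10–19: 9800 × 0.968 = 9486
20–29: 14100 × 0.956 = 13480
30–39: 6900 × 0.943 = 6507
40–49: 21900 × 0.942 = 20630
50–59: 19400 × 0.931 = 18061
60+: 20200 × 0.938 + 9800 × 0.432 = 18948 + 4234 = 23182
End of period: [14448, 9486, 13480, 6507, 20630, 18061, 23182]
Period 2.
Births: 13480 × 0.276 = 3720, 6507 × 0.183 = 1191, 20630 × 0.44 = 9077 ⇒ total 13988
10–19: 14448 × 0.968 = 13986
20–29: 9486 × 0.956 = 9069
30–39: 13480 × 0.943 = 12712
40–49: 6507 × 0.942 = 6130
50–59: 20630 × 0.931 = 19207
60+: 18061 × 0.938 + 23182 × 0.432 = 16941 + 10015 = 26956
End of period: [13988, 13986, 9069, 12712, 6130, 19207, 26956]
Period 3.
Births: 9069 × 0.276 = 2503, 12712 × 0.183 = 2326, 6130 × 0.44 = 2697 ⇒ total 7526
10–19: 13988 × 0.968 = 13540
20–29: 13986 × 0.956 = 13371
30–39: 9069 × 0.943 = 8552
40–49: 12712 × 0.942 = 11975
50–59: 6130 × 0.931 = 5707
60+: 19207 × 0.938 + 26956 × 0.432 = 18016 + 11645 = 29661
End of period: [7526, 13540, 13371, 8552, 11975, 5707, 29661]
Total: 102100 → 90332; change = -11768; percentage change = -11.5%

-11.5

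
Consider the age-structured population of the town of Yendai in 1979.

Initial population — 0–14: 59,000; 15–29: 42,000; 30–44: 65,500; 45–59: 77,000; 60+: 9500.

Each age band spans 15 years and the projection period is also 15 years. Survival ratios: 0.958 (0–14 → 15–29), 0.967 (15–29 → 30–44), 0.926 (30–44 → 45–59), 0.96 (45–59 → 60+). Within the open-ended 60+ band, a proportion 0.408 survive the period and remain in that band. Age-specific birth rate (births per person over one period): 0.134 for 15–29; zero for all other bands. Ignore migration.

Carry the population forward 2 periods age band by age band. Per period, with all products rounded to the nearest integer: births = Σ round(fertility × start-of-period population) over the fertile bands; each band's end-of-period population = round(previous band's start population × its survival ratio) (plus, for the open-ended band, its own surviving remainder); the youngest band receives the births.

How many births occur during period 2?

7574

Numbering the groups 1..5 from youngest to oldest:
Period 1.
Births: 42000 * 0.134 = 5628
Group 2: 59000 * 0.958 = 56522
Group 3: 42000 * 0.967 = 40614
Group 4: 65500 * 0.926 = 60653
Group 5: 77000 * 0.96 + 9500 * 0.408 = 73920 + 3876 = 77796
Giving 5628 / 56522 / 40614 / 60653 / 77796.
Period 2.
Births: 56522 * 0.134 = 7574
Group 2: 5628 * 0.958 = 5392
Group 3: 56522 * 0.967 = 54657
Group 4: 40614 * 0.926 = 37609
Group 5: 60653 * 0.96 + 77796 * 0.408 = 58227 + 31741 = 89968
Giving 7574 / 5392 / 54657 / 37609 / 89968.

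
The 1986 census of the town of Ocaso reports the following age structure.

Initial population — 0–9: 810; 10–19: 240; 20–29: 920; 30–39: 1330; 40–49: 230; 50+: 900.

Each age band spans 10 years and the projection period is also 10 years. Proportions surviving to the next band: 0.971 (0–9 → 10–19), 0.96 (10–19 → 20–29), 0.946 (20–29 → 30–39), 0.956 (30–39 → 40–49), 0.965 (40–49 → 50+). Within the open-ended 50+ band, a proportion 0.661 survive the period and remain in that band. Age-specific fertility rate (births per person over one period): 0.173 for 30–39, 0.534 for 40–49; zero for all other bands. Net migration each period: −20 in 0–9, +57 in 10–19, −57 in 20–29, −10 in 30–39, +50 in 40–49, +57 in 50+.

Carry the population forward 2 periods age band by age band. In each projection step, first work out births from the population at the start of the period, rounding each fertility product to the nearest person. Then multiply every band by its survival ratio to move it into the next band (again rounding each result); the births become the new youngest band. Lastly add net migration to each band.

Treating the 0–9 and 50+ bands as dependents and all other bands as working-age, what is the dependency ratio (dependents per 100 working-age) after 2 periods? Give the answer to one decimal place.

[period 1]
Births: 1330 * 0.173 = 230  |  230 * 0.534 = 123 ⇒ total 353
10–19: 810 * 0.971 = 787
20–29: 240 * 0.96 = 230
30–39: 920 * 0.946 = 870
40–49: 1330 * 0.956 = 1271
50+: 230 * 0.965 + 900 * 0.661 = 222 + 595 = 817
Net migration: 0–9 − 20 → 333; 10–19 + 57 → 844; 20–29 − 57 → 173; 30–39 − 10 → 860; 40–49 + 50 → 1321; 50+ + 57 → 874
Population now: 0–9=333, 10–19=844, 20–29=173, 30–39=860, 40–49=1321, 50+=874
[period 2]
Births: 860 * 0.173 = 149  |  1321 * 0.534 = 705 ⇒ total 854
10–19: 333 * 0.971 = 323
20–29: 844 * 0.96 = 810
30–39: 173 * 0.946 = 164
40–49: 860 * 0.956 = 822
50+: 1321 * 0.965 + 874 * 0.661 = 1275 + 578 = 1853
Net migration: 0–9 − 20 → 834; 10–19 + 57 → 380; 20–29 − 57 → 753; 30–39 − 10 → 154; 40–49 + 50 → 872; 50+ + 57 → 1910
Population now: 0–9=834, 10–19=380, 20–29=753, 30–39=154, 40–49=872, 50+=1910
Dependents (band 0–9 + band 50+) = 834 + 1910 = 2744; working-age = 2159; ratio = 2744/2159 × 100 = 127.1

127.1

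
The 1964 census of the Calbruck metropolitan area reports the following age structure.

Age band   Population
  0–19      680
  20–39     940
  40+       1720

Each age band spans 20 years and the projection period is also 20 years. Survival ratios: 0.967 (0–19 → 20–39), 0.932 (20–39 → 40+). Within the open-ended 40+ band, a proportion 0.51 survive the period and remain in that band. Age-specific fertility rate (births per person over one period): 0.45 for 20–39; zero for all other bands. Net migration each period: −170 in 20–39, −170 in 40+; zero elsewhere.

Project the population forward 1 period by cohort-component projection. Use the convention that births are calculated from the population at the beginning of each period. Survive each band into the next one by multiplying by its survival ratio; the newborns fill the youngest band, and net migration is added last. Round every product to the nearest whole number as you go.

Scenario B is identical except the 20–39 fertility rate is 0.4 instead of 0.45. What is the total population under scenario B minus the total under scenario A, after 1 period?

-47

[period 1]
Births: 940 × 0.45 = 423
20–39: 680 × 0.967 = 658
40+: 940 × 0.932 + 1720 × 0.51 = 876 + 877 = 1753
Net migration: 20–39 − 170 → 488; 40+ − 170 → 1583
End of period: [423, 488, 1583]
Scenario A total after 1 period: 2494
Scenario B projection —
[period 1]
Births: 940 × 0.4 = 376
20–39: 680 × 0.967 = 658
40+: 940 × 0.932 + 1720 × 0.51 = 876 + 877 = 1753
Net migration: 20–39 − 170 → 488; 40+ − 170 → 1583
End of period: [376, 488, 1583]
Scenario B total after 1 period: 2447
Difference B − A = 2447 − 2494 = -47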